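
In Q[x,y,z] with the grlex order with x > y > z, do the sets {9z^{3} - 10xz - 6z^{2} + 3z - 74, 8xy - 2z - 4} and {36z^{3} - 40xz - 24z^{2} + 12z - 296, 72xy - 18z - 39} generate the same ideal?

Equality of ideals is decidable: compute both reduced Gröbner bases (unique for the ordering) and check whether they agree.
Buchberger on the first generating set:
f_1 = 9z^{3} - 10xz - 6z^{2} + 3z - 74, LT = z^{3}.
f_2 = 8xy - 2z - 4, LT = xy.

The S-polynomials (S(f_1,f_2)) all reduce to 0 modulo the current basis, so we have a Gröbner basis.
Inter-reduce: drop elements whose leading term is divisible by another's, tail-reduce, and make monic.
Reduced Gröbner basis: {z^{3} - \tfrac{10}{9}xz - \tfrac{2}{3}z^{2} + \tfrac{1}{3}z - \tfrac{74}{9}, xy - \tfrac{1}{4}z - \tfrac{1}{2}}.

Buchberger on the second generating set:
h_1 = 36z^{3} - 40xz - 24z^{2} + 12z - 296, LT = z^{3}.
h_2 = 72xy - 18z - 39, LT = xy.

The S-polynomials (S(h_1,h_2)) all reduce to 0 modulo the current basis, so we have a Gröbner basis.
Inter-reduce: drop elements whose leading term is divisible by another's, tail-reduce, and make monic.
Reduced Gröbner basis: {z^{3} - \tfrac{10}{9}xz - \tfrac{2}{3}z^{2} + \tfrac{1}{3}z - \tfrac{74}{9}, xy - \tfrac{1}{4}z - \tfrac{13}{24}}.

These differ, so the ideals are not equal.

No, the ideals differ.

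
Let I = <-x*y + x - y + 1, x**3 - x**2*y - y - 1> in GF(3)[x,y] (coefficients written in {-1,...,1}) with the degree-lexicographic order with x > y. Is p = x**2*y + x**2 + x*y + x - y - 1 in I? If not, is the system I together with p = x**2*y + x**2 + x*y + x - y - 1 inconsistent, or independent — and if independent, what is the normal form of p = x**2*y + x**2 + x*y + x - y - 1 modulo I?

x**2*y + x**2 + x*y + x - y - 1 is independent of I; its normal form modulo I is -x**2 - x - y - 1.

First compute the reduced Gröbner basis of I by Buchberger's algorithm.
f_1 = -x*y + x - y + 1, LT = x*y.
f_2 = x**3 - x**2*y - y - 1, LT = x**3.

S(f_1,f_2): lcm = x**3*y. S = x**2*y**2 - x**3 + x**2*y - x**2 + y**2 + y.
  reduce S modulo (f_1, f_2):
  remainder -y**2 + 1 ≠ 0; add h_3 = -y**2 + 1 to the basis.

The other S-polynomials (S(f_1,h_3), S(f_2,h_3)) all reduce to 0 modulo the current basis, so we have a Gröbner basis.
Inter-reduce: drop elements whose leading term is divisible by another's, tail-reduce, and make monic.
Reduced Gröbner basis: {x**3 - x**2 + y, x*y - x + y - 1, y**2 - 1}.
Label its elements g_1 = x**3 - x**2 + y, g_2 = x*y - x + y - 1, g_3 = y**2 - 1.

Reduce p = x**2*y + x**2 + x*y + x - y - 1 modulo G:
  leading term x**2*y: subtract (x)·g_2 from x**2*y + x**2 + x*y + x - y - 1 → -x**2 - x - y - 1
  leading term x**2: no divisor's leading term divides it; move -x**2 to the remainder.
  leading term x: no divisor's leading term divides it; move -x to the remainder.
  leading term y: no divisor's leading term divides it; move -y to the remainder.
  leading term 1: no divisor's leading term divides it; move -1 to the remainder.
  normal form = -x**2 - x - y - 1.
The normal form is nonzero, so p ∉ I. Since p minus its normal form lies in I, I + (p) = I + (r) where r = -x**2 - x - y - 1; decide whether this ideal is the whole ring.
Run Buchberger on G together with r (pairs among the g_i already reduce to 0 since G is a Gröbner basis):
g_1 = x**3 - x**2 + y, LT = x**3.
g_2 = x*y - x + y - 1, LT = x*y.
g_3 = y**2 - 1, LT = y**2.
r = -x**2 - x - y - 1, LT = x**2.

S(g_1,r): lcm = x**3. S = x**2 - x*y - x + y.
  reduce S modulo (g_1, g_2, g_3, r):
  remainder y + 1 ≠ 0; add m_5 = y + 1 to the basis.

S(g_2,m_5): lcm = x*y. S = x + y - 1.
  reduce S modulo (g_1, g_2, g_3, r, m_5):
  remainder x + 1 ≠ 0; add m_6 = x + 1 to the basis.

The other S-polynomials (S(g_1,g_2), S(g_1,g_3), S(g_2,g_3), S(g_2,r), S(g_3,r), S(g_1,m_5), S(g_3,m_5), S(r,m_5), S(g_1,m_6), S(g_2,m_6), S(g_3,m_6), S(r,m_6), S(m_5,m_6)) all reduce to 0 modulo the current basis, so we have a Gröbner basis.
Inter-reduce: drop elements whose leading term is divisible by another's, tail-reduce, and make monic.
Reduced Gröbner basis: {x + 1, y + 1}.
The reduced Gröbner basis of I + (p) is {x + 1, y + 1} ≠ {1}, a proper ideal, so the enlarged system stays consistent: p is independent of I, with normal form -x**2 - x - y - 1.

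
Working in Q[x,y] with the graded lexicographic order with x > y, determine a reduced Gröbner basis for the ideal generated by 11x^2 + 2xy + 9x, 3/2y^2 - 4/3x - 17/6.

f_1 = 11x^2 + 2xy + 9x, LT = x^2.
f_2 = 3/2y^2 - 4/3x - 17/6, LT = y^2.

The S-polynomials (S(f_1,f_2)) all reduce to 0 modulo the current basis, so we have a Gröbner basis.

G = {x^2 + 2/11xy + 9/11x, y^2 - 8/9x - 17/9}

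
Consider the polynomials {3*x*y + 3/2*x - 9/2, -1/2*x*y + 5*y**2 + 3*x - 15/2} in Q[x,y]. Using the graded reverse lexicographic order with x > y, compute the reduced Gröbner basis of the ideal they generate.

f_1 = 3*x*y + 3/2*x - 9/2, LT = x*y.
f_2 = -1/2*x*y + 5*y**2 + 3*x - 15/2, LT = x*y.

S(f_1,f_2): lcm = x*y. S = 10*y**2 + 13/2*x - 33/2.
  leading term y**2: no divisor's leading term divides it; move 10*y**2 to the remainder.
  leading term x: no divisor's leading term divides it; move 13/2*x to the remainder.
  leading term 1: no divisor's leading term divides it; move -33/2 to the remainder.
  remainder 10*y**2 + 13/2*x - 33/2 ≠ 0; add g_3 = 10*y**2 + 13/2*x - 33/2 to the basis.

S(f_1,g_3): lcm = x*y**2. S = -13/20*x**2 + 1/2*x*y + 33/20*x - 3/2*y.
  leading term x**2: no divisor's leading term divides it; move -13/20*x**2 to the remainder.
  leading term x*y: subtract (1/6)·f_1 from 1/2*x*y + 33/20*x - 3/2*y → 7/5*x - 3/2*y + 3/4
  leading term x: no divisor's leading term divides it; move 7/5*x to the remainder.
  leading term y: no divisor's leading term divides it; move -3/2*y to the remainder.
  leading term 1: no divisor's leading term divides it; move 3/4 to the remainder.
  remainder -13/20*x**2 + 7/5*x - 3/2*y + 3/4 ≠ 0; add g_4 = -13/20*x**2 + 7/5*x - 3/2*y + 3/4 to the basis.

The other S-polynomials (S(f_2,g_3), S(f_1,g_4), S(f_2,g_4), S(g_3,g_4)) all reduce to 0 modulo the current basis, so we have a Gröbner basis.
Inter-reduce: drop elements whose leading term is divisible by another's, tail-reduce, and make monic.

G = {x**2 - 28/13*x + 30/13*y - 15/13, x*y + 1/2*x - 3/2, y**2 + 13/20*x - 33/20}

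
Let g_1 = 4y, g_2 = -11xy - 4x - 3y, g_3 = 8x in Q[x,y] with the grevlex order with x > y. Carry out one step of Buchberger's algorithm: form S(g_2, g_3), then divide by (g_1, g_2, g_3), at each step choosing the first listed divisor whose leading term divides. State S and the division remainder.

lcm(LM(g_2), LM(g_3)) = xy.
S = (lcm/LT(g_2))·g_2 − (lcm/LT(g_3))·g_3 = 4/11x + 3/11y.
Reduce S modulo (g_1, g_2, g_3) in that order:
  leading term x: subtract (1/22)·g_3 from 4/11x + 3/11y → 3/11y
  leading term y: subtract (3/44)·g_1 from 3/11y → 0
The remainder is 0, so this S-polynomial contributes no new basis element.

S(g_2, g_3) = 4/11x + 3/11y; remainder on division = 0.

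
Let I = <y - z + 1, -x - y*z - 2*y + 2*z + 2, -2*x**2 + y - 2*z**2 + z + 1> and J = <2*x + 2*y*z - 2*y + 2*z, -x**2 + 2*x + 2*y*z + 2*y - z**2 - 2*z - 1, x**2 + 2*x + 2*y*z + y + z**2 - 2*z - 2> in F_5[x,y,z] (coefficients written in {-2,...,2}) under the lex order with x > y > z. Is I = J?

Equality of ideals is decidable: compute both reduced Gröbner bases (unique for the ordering) and check whether they agree.
Buchberger on the first generating set:
f_1 = y - z + 1, LT = y.
f_2 = -x - y*z - 2*y + 2*z + 2, LT = x.
f_3 = -2*x**2 + y - 2*z**2 + z + 1, LT = x**2.

S(f_2,f_3): lcm = x**2. S = x*y*z + 2*x*y - 2*x*z - 2*x - 2*y - z**2 - 2*z - 2.
  leading term x*y*z: subtract (x*z)·f_1 from x*y*z + 2*x*y - 2*x*z - 2*x - 2*y - z**2 - 2*z - 2 → 2*x*y + x*z**2 + 2*x*z - 2*x - 2*y - z**2 - 2*z - 2
  leading term x*y: subtract (2*x)·f_1 from 2*x*y + x*z**2 + 2*x*z - 2*x - 2*y - z**2 - 2*z - 2 → x*z**2 - x*z + x - 2*y - z**2 - 2*z - 2
  leading term x*z**2: subtract (-z**2)·f_2 from x*z**2 - x*z + x - 2*y - z**2 - 2*z - 2 → -x*z + x - y*z**3 - 2*y*z**2 - 2*y + 2*z**3 + z**2 - 2*z - 2
  leading term x*z: subtract (z)·f_2 from -x*z + x - y*z**3 - 2*y*z**2 - 2*y + 2*z**3 + z**2 - 2*z - 2 → x - y*z**3 - y*z**2 + 2*y*z - 2*y + 2*z**3 - z**2 + z - 2
  leading term x: subtract (-1)·f_2 from x - y*z**3 - y*z**2 + 2*y*z - 2*y + 2*z**3 - z**2 + z - 2 → -y*z**3 - y*z**2 + y*z + y + 2*z**3 - z**2 - 2*z
  leading term y*z**3: subtract (-z**3)·f_1 from -y*z**3 - y*z**2 + y*z + y + 2*z**3 - z**2 - 2*z → -y*z**2 + y*z + y - z**4 - 2*z**3 - z**2 - 2*z
  leading term y*z**2: subtract (-z**2)·f_1 from -y*z**2 + y*z + y - z**4 - 2*z**3 - z**2 - 2*z → y*z + y - z**4 + 2*z**3 - 2*z
  leading term y*z: subtract (z)·f_1 from y*z + y - z**4 + 2*z**3 - 2*z → y - z**4 + 2*z**3 + z**2 + 2*z
  leading term y: subtract (1)·f_1 from y - z**4 + 2*z**3 + z**2 + 2*z → -z**4 + 2*z**3 + z**2 - 2*z - 1
  leading term z**4: no divisor's leading term divides it; move -z**4 to the remainder.
  leading term z**3: no divisor's leading term divides it; move 2*z**3 to the remainder.
  leading term z**2: no divisor's leading term divides it; move z**2 to the remainder.
  leading term z: no divisor's leading term divides it; move -2*z to the remainder.
  leading term 1: no divisor's leading term divides it; move -1 to the remainder.
  remainder -z**4 + 2*z**3 + z**2 - 2*z - 1 ≠ 0; add g_4 = -z**4 + 2*z**3 + z**2 - 2*z - 1 to the basis.

The other S-polynomials (S(f_1,f_2), S(f_1,f_3), S(f_1,g_4), S(f_2,g_4), S(f_3,g_4)) all reduce to 0 modulo the current basis, so we have a Gröbner basis.
Inter-reduce: drop elements whose leading term is divisible by another's, tail-reduce, and make monic.
Reduced Gröbner basis: {x + z**2 - z + 1, y - z + 1, z**4 - 2*z**3 - z**2 + 2*z + 1}.

Buchberger on the second generating set:
h_1 = 2*x + 2*y*z - 2*y + 2*z, LT = x.
h_2 = -x**2 + 2*x + 2*y*z + 2*y - z**2 - 2*z - 1, LT = x**2.
h_3 = x**2 + 2*x + 2*y*z + y + z**2 - 2*z - 2, LT = x**2.

S(h_1,h_2): lcm = x**2. S = x*y*z - x*y + x*z + 2*x + 2*y*z + 2*y - z**2 - 2*z - 1.
  leading term x*y*z: subtract (-2*y*z)·h_1 from x*y*z - x*y + x*z + 2*x + 2*y*z + 2*y - z**2 - 2*z - 1 → -x*y + x*z + 2*x - y**2*z**2 + y**2*z - y*z**2 + 2*y*z + 2*y - z**2 - 2*z - 1
  leading term x*y: subtract (2*y)·h_1 from -x*y + x*z + 2*x - y**2*z**2 + y**2*z - y*z**2 + 2*y*z + 2*y - z**2 - 2*z - 1 → x*z + 2*x - y**2*z**2 + 2*y**2*z - y**2 - y*z**2 - 2*y*z + 2*y - z**2 - 2*z - 1
  leading term x*z: subtract (-2*z)·h_1 from x*z + 2*x - y**2*z**2 + 2*y**2*z - y**2 - y*z**2 - 2*y*z + 2*y - z**2 - 2*z - 1 → 2*x - y**2*z**2 + 2*y**2*z - y**2 - 2*y*z**2 - y*z + 2*y - 2*z**2 - 2*z - 1
  leading term x: subtract (1)·h_1 from 2*x - y**2*z**2 + 2*y**2*z - y**2 - 2*y*z**2 - y*z + 2*y - 2*z**2 - 2*z - 1 → -y**2*z**2 + 2*y**2*z - y**2 - 2*y*z**2 + 2*y*z - y - 2*z**2 + z - 1
  leading term y**2*z**2: no divisor's leading term divides it; move -y**2*z**2 to the remainder.
  leading term y**2*z: no divisor's leading term divides it; move 2*y**2*z to the remainder.
  leading term y**2: no divisor's leading term divides it; move -y**2 to the remainder.
  leading term y*z**2: no divisor's leading term divides it; move -2*y*z**2 to the remainder.
  leading term y*z: no divisor's leading term divides it; move 2*y*z to the remainder.
  leading term y: no divisor's leading term divides it; move -y to the remainder.
  leading term z**2: no divisor's leading term divides it; move -2*z**2 to the remainder.
  leading term z: no divisor's leading term divides it; move z to the remainder.
  leading term 1: no divisor's leading term divides it; move -1 to the remainder.
  remainder -y**2*z**2 + 2*y**2*z - y**2 - 2*y*z**2 + 2*y*z - y - 2*z**2 + z - 1 ≠ 0; add k_4 = -y**2*z**2 + 2*y**2*z - y**2 - 2*y*z**2 + 2*y*z - y - 2*z**2 + z - 1 to the basis.

S(h_1,h_3): lcm = x**2. S = x*y*z - x*y + x*z - 2*x - 2*y*z - y - z**2 + 2*z + 2.
  leading term x*y*z: subtract (-2*y*z)·h_1 from x*y*z - x*y + x*z - 2*x - 2*y*z - y - z**2 + 2*z + 2 → -x*y + x*z - 2*x - y**2*z**2 + y**2*z - y*z**2 - 2*y*z - y - z**2 + 2*z + 2
  leading term x*y: subtract (2*y)·h_1 from -x*y + x*z - 2*x - y**2*z**2 + y**2*z - y*z**2 - 2*y*z - y - z**2 + 2*z + 2 → x*z - 2*x - y**2*z**2 + 2*y**2*z - y**2 - y*z**2 - y*z - y - z**2 + 2*z + 2
  leading term x*z: subtract (-2*z)·h_1 from x*z - 2*x - y**2*z**2 + 2*y**2*z - y**2 - y*z**2 - y*z - y - z**2 + 2*z + 2 → -2*x - y**2*z**2 + 2*y**2*z - y**2 - 2*y*z**2 - y - 2*z**2 + 2*z + 2
  leading term x: subtract (-1)·h_1 from -2*x - y**2*z**2 + 2*y**2*z - y**2 - 2*y*z**2 - y - 2*z**2 + 2*z + 2 → -y**2*z**2 + 2*y**2*z - y**2 - 2*y*z**2 + 2*y*z + 2*y - 2*z**2 - z + 2
  leading term y**2*z**2: subtract (1)·k_4 from -y**2*z**2 + 2*y**2*z - y**2 - 2*y*z**2 + 2*y*z + 2*y - 2*z**2 - z + 2 → -2*y - 2*z - 2
  leading term y: no divisor's leading term divides it; move -2*y to the remainder.
  leading term z: no divisor's leading term divides it; move -2*z to the remainder.
  leading term 1: no divisor's leading term divides it; move -2 to the remainder.
  remainder -2*y - 2*z - 2 ≠ 0; add k_5 = -2*y - 2*z - 2 to the basis.

S(k_4,k_5): lcm = y**2*z**2. S = -2*y**2*z + y**2 - y*z**3 + y*z**2 - 2*y*z + y + 2*z**2 - z + 1.
  leading term y**2*z: subtract (y*z)·k_5 from -2*y**2*z + y**2 - y*z**3 + y*z**2 - 2*y*z + y + 2*z**2 - z + 1 → y**2 - y*z**3 - 2*y*z**2 + y + 2*z**2 - z + 1
  leading term y**2: subtract (2*y)·k_5 from y**2 - y*z**3 - 2*y*z**2 + y + 2*z**2 - z + 1 → -y*z**3 - 2*y*z**2 - y*z + 2*z**2 - z + 1
  leading term y*z**3: subtract (-2*z**3)·k_5 from -y*z**3 - 2*y*z**2 - y*z + 2*z**2 - z + 1 → -2*y*z**2 - y*z + z**4 + z**3 + 2*z**2 - z + 1
  leading term y*z**2: subtract (z**2)·k_5 from -2*y*z**2 - y*z + z**4 + z**3 + 2*z**2 - z + 1 → -y*z + z**4 - 2*z**3 - z**2 - z + 1
  leading term y*z: subtract (-2*z)·k_5 from -y*z + z**4 - 2*z**3 - z**2 - z + 1 → z**4 - 2*z**3 + 1
  leading term z**4: no divisor's leading term divides it; move z**4 to the remainder.
  leading term z**3: no divisor's leading term divides it; move -2*z**3 to the remainder.
  leading term 1: no divisor's leading term divides it; move 1 to the remainder.
  remainder z**4 - 2*z**3 + 1 ≠ 0; add k_6 = z**4 - 2*z**3 + 1 to the basis.

The other S-polynomials (S(h_2,h_3), S(h_1,k_4), S(h_2,k_4), S(h_3,k_4), S(h_1,k_5), S(h_2,k_5), S(h_3,k_5), S(h_1,k_6), S(h_2,k_6), S(h_3,k_6), S(k_4,k_6), S(k_5,k_6)) all reduce to 0 modulo the current basis, so we have a Gröbner basis.
Inter-reduce: drop elements whose leading term is divisible by another's, tail-reduce, and make monic.
Reduced Gröbner basis: {x - z**2 + z + 1, y + z + 1, z**4 - 2*z**3 + 1}.

These differ, so the ideals are not equal.
The same test decides containment: I ⊆ J iff every generator of I reduces to 0 modulo a Gröbner basis of J.

No, the ideals differ.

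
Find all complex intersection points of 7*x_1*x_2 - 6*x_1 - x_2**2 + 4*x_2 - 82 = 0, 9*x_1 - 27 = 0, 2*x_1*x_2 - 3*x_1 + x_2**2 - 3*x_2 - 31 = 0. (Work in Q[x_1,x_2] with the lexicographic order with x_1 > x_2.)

Compute a lex Gröbner basis by Buchberger's algorithm.
f_1 = 7*x_1*x_2 - 6*x_1 - x_2**2 + 4*x_2 - 82, LT = x_1*x_2.
f_2 = 9*x_1 - 27, LT = x_1.
f_3 = 2*x_1*x_2 - 3*x_1 + x_2**2 - 3*x_2 - 31, LT = x_1*x_2.

S(f_1,f_2): lcm = x_1*x_2. S = -6/7*x_1 - 1/7*x_2**2 + 25/7*x_2 - 82/7.
  reduce S modulo (f_1, f_2, f_3):
  remainder -1/7*x_2**2 + 25/7*x_2 - 100/7 ≠ 0; add h_4 = -1/7*x_2**2 + 25/7*x_2 - 100/7 to the basis.

S(f_1,f_3): lcm = x_1*x_2. S = 9/14*x_1 - 9/14*x_2**2 + 29/14*x_2 + 53/14.
  reduce S modulo (f_1, f_2, f_3, h_4):
  remainder -14*x_2 + 70 ≠ 0; add h_5 = -14*x_2 + 70 to the basis.

The other S-polynomials (S(f_2,f_3), S(f_1,h_4), S(f_2,h_4), S(f_3,h_4), S(f_1,h_5), S(f_2,h_5), S(f_3,h_5), S(h_4,h_5)) all reduce to 0 modulo the current basis, so we have a Gröbner basis.
Inter-reduce: drop elements whose leading term is divisible by another's, tail-reduce, and make monic.
Reduced Gröbner basis: {x_1 - 3, x_2 - 5}.

Elimination: the polynomial x_2 - 5 lies in the elimination ideal for x_2, so x_2 ∈ {5}. For each such x_2, the remaining basis elements (now univariate) give the rest of the solution.
  x_2 = 5: the earlier basis element becomes x_1 - 3 = 0, giving x_1 = 3 — point (3, 5).
This is the nonlinear analogue of row-reducing a linear system.

{(3, 5)}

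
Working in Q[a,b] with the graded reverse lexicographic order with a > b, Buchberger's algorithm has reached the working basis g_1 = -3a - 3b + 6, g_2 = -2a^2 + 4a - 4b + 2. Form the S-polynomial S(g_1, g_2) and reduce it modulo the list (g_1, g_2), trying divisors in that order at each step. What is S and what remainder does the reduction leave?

S(g_1, g_2) = ab - 2b + 1; remainder on division = -b^2 + 1.

lcm(LM(g_1), LM(g_2)) = a^2.
S = (lcm/LT(g_1))·g_1 − (lcm/LT(g_2))·g_2 = ab - 2b + 1.
Reduce S modulo (g_1, g_2) in that order:
  leading term ab: subtract (-1/3b)·g_1 from ab - 2b + 1 → -b^2 + 1
  leading term b^2: no divisor's leading term divides it; move -b^2 to the remainder.
  leading term 1: no divisor's leading term divides it; move 1 to the remainder.
The remainder -b^2 + 1 is nonzero, so it would be added as the next basis element.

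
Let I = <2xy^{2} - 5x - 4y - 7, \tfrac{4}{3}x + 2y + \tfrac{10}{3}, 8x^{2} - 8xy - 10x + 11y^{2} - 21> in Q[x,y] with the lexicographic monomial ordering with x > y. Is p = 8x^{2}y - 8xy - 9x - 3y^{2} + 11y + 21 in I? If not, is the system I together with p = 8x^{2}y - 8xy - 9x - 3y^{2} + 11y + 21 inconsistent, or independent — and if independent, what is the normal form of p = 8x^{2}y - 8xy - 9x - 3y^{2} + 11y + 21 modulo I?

8x^{2}y - 8xy - 9x - 3y^{2} + 11y + 21 lies in I (it reduces to 0).

First compute the reduced Gröbner basis of I by Buchberger's algorithm.
f_1 = 2xy^{2} - 5x - 4y - 7, LT = xy^{2}.
f_2 = \tfrac{4}{3}x + 2y + \tfrac{10}{3}, LT = x.
f_3 = 8x^{2} - 8xy - 10x + 11y^{2} - 21, LT = x^{2}.

S(f_1,f_2): lcm = xy^{2}. S = -\tfrac{5}{2}x - \tfrac{3}{2}y^{3} - \tfrac{5}{2}y^{2} - 2y - \tfrac{7}{2}.
  reduce S modulo (f_1, f_2, f_3):
  remainder -\tfrac{3}{2}y^{3} - \tfrac{5}{2}y^{2} + \tfrac{7}{4}y + \tfrac{11}{4} ≠ 0; add h_4 = -\tfrac{3}{2}y^{3} - \tfrac{5}{2}y^{2} + \tfrac{7}{4}y + \tfrac{11}{4} to the basis.

S(f_1,f_3): lcm = x^{2}y^{2}. S = -\tfrac{5}{2}x^{2} + xy^{3} + \tfrac{5}{4}xy^{2} - 2xy - \tfrac{7}{2}x - \tfrac{11}{8}y^{4} + \tfrac{21}{8}y^{2}.
  reduce S modulo (f_1, f_2, f_3, h_4):
  remainder -\tfrac{1033}{144}y^{2} - \tfrac{1913}{144}y - \tfrac{55}{9} ≠ 0; add h_5 = -\tfrac{1033}{144}y^{2} - \tfrac{1913}{144}y - \tfrac{55}{9} to the basis.

S(f_2,f_3): lcm = x^{2}. S = \tfrac{5}{2}xy + \tfrac{15}{4}x - \tfrac{11}{8}y^{2} + \tfrac{21}{8}.
  reduce S modulo (f_1, f_2, f_3, h_4, h_5):
  remainder -\tfrac{9851}{4132}y - \tfrac{9851}{4132} ≠ 0; add h_6 = -\tfrac{9851}{4132}y - \tfrac{9851}{4132} to the basis.

The other S-polynomials (S(f_1,h_4), S(f_2,h_4), S(f_3,h_4), S(f_1,h_5), S(f_2,h_5), S(f_3,h_5), S(h_4,h_5), S(f_1,h_6), S(f_2,h_6), S(f_3,h_6), S(h_4,h_6), S(h_5,h_6)) all reduce to 0 modulo the current basis, so we have a Gröbner basis.
Inter-reduce: drop elements whose leading term is divisible by another's, tail-reduce, and make monic.
Reduced Gröbner basis: {x + 1, y + 1}.
Label its elements g_1 = x + 1, g_2 = y + 1.

Reduce p = 8x^{2}y - 8xy - 9x - 3y^{2} + 11y + 21 modulo G:
  leading term x^{2}y: subtract (8xy)·g_1 from 8x^{2}y - 8xy - 9x - 3y^{2} + 11y + 21 → -16xy - 9x - 3y^{2} + 11y + 21
  leading term xy: subtract (-16y)·g_1 from -16xy - 9x - 3y^{2} + 11y + 21 → -9x - 3y^{2} + 27y + 21
  leading term x: subtract (-9)·g_1 from -9x - 3y^{2} + 27y + 21 → -3y^{2} + 27y + 30
  leading term y^{2}: subtract (-3y)·g_2 from -3y^{2} + 27y + 30 → 30y + 30
  leading term y: subtract (30)·g_2 from 30y + 30 → 0
  normal form = 0.
Since the normal form is 0, p ∈ I.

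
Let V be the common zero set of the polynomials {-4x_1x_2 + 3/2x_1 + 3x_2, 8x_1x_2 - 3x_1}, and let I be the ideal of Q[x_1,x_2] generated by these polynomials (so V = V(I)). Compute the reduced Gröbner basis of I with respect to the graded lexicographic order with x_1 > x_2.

f_1 = -4x_1x_2 + 3/2x_1 + 3x_2, LT = x_1x_2.
f_2 = 8x_1x_2 - 3x_1, LT = x_1x_2.

S(f_1,f_2): lcm = x_1x_2. S = -3/4x_2.
  reduce S modulo (f_1, f_2):
  remainder -3/4x_2 ≠ 0; add g_3 = -3/4x_2 to the basis.

S(f_1,g_3): lcm = x_1x_2. S = -3/8x_1 - 3/4x_2.
  reduce S modulo (f_1, f_2, g_3):
  remainder -3/8x_1 ≠ 0; add g_4 = -3/8x_1 to the basis.

The other S-polynomials (S(f_2,g_3), S(f_1,g_4), S(f_2,g_4), S(g_3,g_4)) all reduce to 0 modulo the current basis, so we have a Gröbner basis.
Inter-reduce: drop elements whose leading term is divisible by another's, tail-reduce, and make monic.

G = {x_1, x_2}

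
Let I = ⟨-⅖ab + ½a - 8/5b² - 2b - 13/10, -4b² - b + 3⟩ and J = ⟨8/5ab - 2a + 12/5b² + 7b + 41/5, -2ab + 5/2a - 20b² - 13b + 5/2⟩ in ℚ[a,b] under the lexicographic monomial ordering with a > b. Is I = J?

Since reduced Gröbner bases are canonical representatives of ideals under a given ordering, it suffices to compute and compare them.
Buchberger on the first generating set:
f_1 = -⅖ab + ½a - 8/5b² - 2b - 13/10, LT = ab.
f_2 = -4b² - b + 3, LT = b².

S(f_1,f_2): lcm = ab². S = -3/2ab + ¾a + 4b³ + 5b² + 13/4b.
  reduce S modulo (f_1, f_2):
  remainder -9/8a + 45/4b + 99/8 ≠ 0; add g_3 = -9/8a + 45/4b + 99/8 to the basis.

The other S-polynomials (S(f_1,g_3), S(f_2,g_3)) all reduce to 0 modulo the current basis, so we have a Gröbner basis.
Inter-reduce: drop elements whose leading term is divisible by another's, tail-reduce, and make monic.
Reduced Gröbner basis: {a - 10b - 11, b² + ¼b - ¾}.

Buchberger on the second generating set:
h_1 = 8/5ab - 2a + 12/5b² + 7b + 41/5, LT = ab.
h_2 = -2ab + 5/2a - 20b² - 13b + 5/2, LT = ab.

S(h_1,h_2): lcm = ab. S = -17/2b² - 17/8b + 51/8.
  reduce S modulo (h_1, h_2):
  remainder -17/2b² - 17/8b + 51/8 ≠ 0; add k_3 = -17/2b² - 17/8b + 51/8 to the basis.

S(h_1,k_3): lcm = ab². S = -3/2ab + ¾a + 3/2b³ + 35/8b² + 41/8b.
  reduce S modulo (h_1, h_2, k_3):
  remainder -9/8a + 45/4b + 99/8 ≠ 0; add k_4 = -9/8a + 45/4b + 99/8 to the basis.

The other S-polynomials (S(h_2,k_3), S(h_1,k_4), S(h_2,k_4), S(k_3,k_4)) all reduce to 0 modulo the current basis, so we have a Gröbner basis.
Inter-reduce: drop elements whose leading term is divisible by another's, tail-reduce, and make monic.
Reduced Gröbner basis: {a - 10b - 11, b² + ¼b - ¾}.

The two bases agree; hence the ideals are identical.

Yes, the ideals are equal.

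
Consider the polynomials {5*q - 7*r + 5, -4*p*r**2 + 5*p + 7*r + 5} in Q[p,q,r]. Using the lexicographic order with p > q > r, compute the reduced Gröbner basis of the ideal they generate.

The reduced Gröbner basis is the canonical form of the ideal for this ordering.

f_1 = 5*q - 7*r + 5, LT = q.
f_2 = -4*p*r**2 + 5*p + 7*r + 5, LT = p*r**2.

The S-polynomials (S(f_1,f_2)) all reduce to 0 modulo the current basis, so we have a Gröbner basis.

G = {p*r**2 - 5/4*p - 7/4*r - 5/4, q - 7/5*r + 1}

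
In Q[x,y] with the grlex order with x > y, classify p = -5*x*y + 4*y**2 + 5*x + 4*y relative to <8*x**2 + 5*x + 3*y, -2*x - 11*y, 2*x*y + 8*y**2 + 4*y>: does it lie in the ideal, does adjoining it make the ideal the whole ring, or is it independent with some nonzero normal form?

-5*x*y + 4*y**2 + 5*x + 4*y lies in I (it reduces to 0).

First compute the reduced Gröbner basis of I by Buchberger's algorithm.
f_1 = 8*x**2 + 5*x + 3*y, LT = x**2.
f_2 = -2*x - 11*y, LT = x.
f_3 = 2*x*y + 8*y**2 + 4*y, LT = x*y.

S(f_1,f_2): lcm = x**2. S = -11/2*x*y + 5/8*x + 3/8*y.
  leading term x*y: subtract (11/4*y)·f_2 from -11/2*x*y + 5/8*x + 3/8*y → 121/4*y**2 + 5/8*x + 3/8*y
  leading term y**2: no divisor's leading term divides it; move 121/4*y**2 to the remainder.
  leading term x: subtract (-5/16)·f_2 from 5/8*x + 3/8*y → -49/16*y
  leading term y: no divisor's leading term divides it; move -49/16*y to the remainder.
  remainder 121/4*y**2 - 49/16*y ≠ 0; add h_4 = 121/4*y**2 - 49/16*y to the basis.

S(f_1,f_3): lcm = x**2*y. S = -4*x*y**2 - 11/8*x*y + 3/8*y**2.
  leading term x*y**2: subtract (2*y**2)·f_2 from -4*x*y**2 - 11/8*x*y + 3/8*y**2 → 22*y**3 - 11/8*x*y + 3/8*y**2
  leading term y**3: subtract (8/11*y)·h_4 from 22*y**3 - 11/8*x*y + 3/8*y**2 → -11/8*x*y + 229/88*y**2
  leading term x*y: subtract (11/16*y)·f_2 from -11/8*x*y + 229/88*y**2 → 1789/176*y**2
  leading term y**2: subtract (1789/5324)·h_4 from 1789/176*y**2 → 87661/85184*y
  leading term y: no divisor's leading term divides it; move 87661/85184*y to the remainder.
  remainder 87661/85184*y ≠ 0; add h_5 = 87661/85184*y to the basis.

The other S-polynomials (S(f_2,f_3), S(f_1,h_4), S(f_2,h_4), S(f_3,h_4), S(f_1,h_5), S(f_2,h_5), S(f_3,h_5), S(h_4,h_5)) all reduce to 0 modulo the current basis, so we have a Gröbner basis.
Inter-reduce: drop elements whose leading term is divisible by another's, tail-reduce, and make monic.
Reduced Gröbner basis: {x, y}.
Label its elements g_1 = x, g_2 = y.

Reduce p = -5*x*y + 4*y**2 + 5*x + 4*y modulo G:
  leading term x*y: subtract (-5*y)·g_1 from -5*x*y + 4*y**2 + 5*x + 4*y → 4*y**2 + 5*x + 4*y
  leading term y**2: subtract (4*y)·g_2 from 4*y**2 + 5*x + 4*y → 5*x + 4*y
  leading term x: subtract (5)·g_1 from 5*x + 4*y → 4*y
  leading term y: subtract (4)·g_2 from 4*y → 0
  normal form = 0.
Since the normal form is 0, p ∈ I.

The remainder on division by a Gröbner basis is unique — it is the normal form.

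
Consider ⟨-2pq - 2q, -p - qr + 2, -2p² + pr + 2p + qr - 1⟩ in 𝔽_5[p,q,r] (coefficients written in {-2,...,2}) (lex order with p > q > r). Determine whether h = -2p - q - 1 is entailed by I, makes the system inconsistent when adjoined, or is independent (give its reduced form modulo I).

-2p - q - 1 lies in I (it reduces to 0).

First compute the reduced Gröbner basis of I by Buchberger's algorithm.
f_1 = -2pq - 2q, LT = pq.
f_2 = -p - qr + 2, LT = p.
f_3 = -2p² + pr + 2p + qr - 1, LT = p².

S(f_1,f_2): lcm = pq. S = -q²r - 2q.
  leading term q²r: no divisor's leading term divides it; move -q²r to the remainder.
  leading term q: no divisor's leading term divides it; move -2q to the remainder.
  remainder -q²r - 2q ≠ 0; add k_4 = -q²r - 2q to the basis.

S(f_1,f_3): lcm = p²q. S = -2pqr + 2pq - 2q²r + 2q.
  leading term pqr: subtract (r)·f_1 from -2pqr + 2pq - 2q²r + 2q → 2pq - 2q²r + 2qr + 2q
  leading term pq: subtract (-1)·f_1 from 2pq - 2q²r + 2qr + 2q → -2q²r + 2qr
  leading term q²r: subtract (2)·k_4 from -2q²r + 2qr → 2qr - q
  leading term qr: no divisor's leading term divides it; move 2qr to the remainder.
  leading term q: no divisor's leading term divides it; move -q to the remainder.
  remainder 2qr - q ≠ 0; add k_5 = 2qr - q to the basis.

S(f_2,f_3): lcm = p². S = pqr - 2pr - p - 2qr + 2.
  leading term pqr: subtract (2r)·f_1 from pqr - 2pr - p - 2qr + 2 → -2pr - p + 2qr + 2
  leading term pr: subtract (2r)·f_2 from -2pr - p + 2qr + 2 → -p + 2qr² + 2qr + r + 2
  leading term p: subtract (1)·f_2 from -p + 2qr² + 2qr + r + 2 → 2qr² - 2qr + r
  leading term qr²: subtract (r)·k_5 from 2qr² - 2qr + r → -qr + r
  leading term qr: subtract (2)·k_5 from -qr + r → 2q + r
  leading term q: no divisor's leading term divides it; move 2q to the remainder.
  leading term r: no divisor's leading term divides it; move r to the remainder.
  remainder 2q + r ≠ 0; add k_6 = 2q + r to the basis.

S(f_1,k_4): lcm = pq²r. S = -2pq + q²r.
  leading term pq: subtract (1)·f_1 from -2pq + q²r → q²r + 2q
  leading term q²r: subtract (-1)·k_4 from q²r + 2q → 0
  remainder 0.

S(f_2,k_4): leading monomials are coprime, so the S-polynomial reduces to 0 (Buchberger's first criterion).
S(f_3,k_4): leading monomials are coprime, so the S-polynomial reduces to 0 (Buchberger's first criterion).
S(f_1,k_5): lcm = pqr. S = -2pq + qr.
  leading term pq: subtract (1)·f_1 from -2pq + qr → qr + 2q
  leading term qr: subtract (-2)·k_5 from qr + 2q → 0
  remainder 0.

S(f_2,k_5): leading monomials are coprime, so the S-polynomial reduces to 0 (Buchberger's first criterion).
S(f_3,k_5): leading monomials are coprime, so the S-polynomial reduces to 0 (Buchberger's first criterion).
S(k_4,k_5): lcm = q²r. S = -2q² + 2q.
  leading term q²: subtract (-q)·k_6 from -2q² + 2q → qr + 2q
  leading term qr: subtract (-2)·k_5 from qr + 2q → 0
  remainder 0.

S(f_1,k_6): lcm = pq. S = 2pr + q.
  leading term pr: subtract (-2r)·f_2 from 2pr + q → -2qr² + q - r
  leading term qr²: subtract (-r)·k_5 from -2qr² + q - r → -qr + q - r
  leading term qr: subtract (2)·k_5 from -qr + q - r → -2q - r
  leading term q: subtract (-1)·k_6 from -2q - r → 0
  remainder 0.

S(f_2,k_6): leading monomials are coprime, so the S-polynomial reduces to 0 (Buchberger's first criterion).
S(f_3,k_6): leading monomials are coprime, so the S-polynomial reduces to 0 (Buchberger's first criterion).
S(k_4,k_6): lcm = q²r. S = 2qr² + 2q.
  leading term qr²: subtract (r)·k_5 from 2qr² + 2q → qr + 2q
  leading term qr: subtract (-2)·k_5 from qr + 2q → 0
  remainder 0.

S(k_5,k_6): lcm = qr. S = 2q + 2r².
  leading term q: subtract (1)·k_6 from 2q + 2r² → 2r² - r
  leading term r²: no divisor's leading term divides it; move 2r² to the remainder.
  leading term r: no divisor's leading term divides it; move -r to the remainder.
  remainder 2r² - r ≠ 0; add k_7 = 2r² - r to the basis.

S(f_1,k_7): leading monomials are coprime, so the S-polynomial reduces to 0 (Buchberger's first criterion).
S(f_2,k_7): leading monomials are coprime, so the S-polynomial reduces to 0 (Buchberger's first criterion).
S(f_3,k_7): leading monomials are coprime, so the S-polynomial reduces to 0 (Buchberger's first criterion).
S(k_4,k_7): lcm = q²r². S = -2q²r + 2qr.
  leading term q²r: subtract (2)·k_4 from -2q²r + 2qr → 2qr - q
  leading term qr: subtract (1)·k_5 from 2qr - q → 0
  remainder 0.

S(k_5,k_7): lcm = qr². S = 0.
  remainder 0.

S(k_6,k_7): leading monomials are coprime, so the S-polynomial reduces to 0 (Buchberger's first criterion).
Every S-polynomial of the final basis reduces to 0, so we have a Gröbner basis.
Inter-reduce: drop elements whose leading term is divisible by another's, tail-reduce, and make monic.
Reduced Gröbner basis: {p + r - 2, q - 2r, r² + 2r}.
Label its elements g_1 = p + r - 2, g_2 = q - 2r, g_3 = r² + 2r.

Reduce h = -2p - q - 1 modulo G:
  leading term p: subtract (-2)·g_1 from -2p - q - 1 → -q + 2r
  leading term q: subtract (-1)·g_2 from -q + 2r → 0
  normal form = 0.
Since the normal form is 0, h ∈ I.

Ideal membership is decidable via reduction modulo a Gröbner basis.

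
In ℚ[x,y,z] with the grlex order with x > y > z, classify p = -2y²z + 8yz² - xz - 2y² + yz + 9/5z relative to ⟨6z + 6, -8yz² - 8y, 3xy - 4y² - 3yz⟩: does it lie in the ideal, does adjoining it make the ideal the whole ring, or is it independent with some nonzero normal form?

-2y²z + 8yz² - xz - 2y² + yz + 9/5z is independent of I; its normal form modulo I is x - 9/5.

First compute the reduced Gröbner basis of I by Buchberger's algorithm.
f_1 = 6z + 6, LT = z.
f_2 = -8yz² - 8y, LT = yz².
f_3 = 3xy - 4y² - 3yz, LT = xy.

S(f_1,f_2): lcm = yz². S = yz - y.
  leading term yz: subtract (⅙y)·f_1 from yz - y → -2y
  leading term y: no divisor's leading term divides it; move -2y to the remainder.
  remainder -2y ≠ 0; add h_4 = -2y to the basis.

The other S-polynomials (S(f_1,f_3), S(f_2,f_3), S(f_1,h_4), S(f_2,h_4), S(f_3,h_4)) all reduce to 0 modulo the current basis, so we have a Gröbner basis.
Inter-reduce: drop elements whose leading term is divisible by another's, tail-reduce, and make monic.
Reduced Gröbner basis: {y, z + 1}.
Label its elements g_1 = y, g_2 = z + 1.

Reduce p = -2y²z + 8yz² - xz - 2y² + yz + 9/5z modulo G:
  leading term y²z: subtract (-2yz)·g_1 from -2y²z + 8yz² - xz - 2y² + yz + 9/5z → 8yz² - xz - 2y² + yz + 9/5z
  leading term yz²: subtract (8z²)·g_1 from 8yz² - xz - 2y² + yz + 9/5z → -xz - 2y² + yz + 9/5z
  leading term xz: subtract (-x)·g_2 from -xz - 2y² + yz + 9/5z → -2y² + yz + x + 9/5z
  leading term y²: subtract (-2y)·g_1 from -2y² + yz + x + 9/5z → yz + x + 9/5z
  leading term yz: subtract (z)·g_1 from yz + x + 9/5z → x + 9/5z
  leading term x: no divisor's leading term divides it; move x to the remainder.
  leading term z: subtract (9/5)·g_2 from 9/5z → -9/5
  leading term 1: no divisor's leading term divides it; move -9/5 to the remainder.
  normal form = x - 9/5.
The normal form is nonzero, so p ∉ I. Since p minus its normal form lies in I, I + (p) = I + (r) where r = x - 9/5; decide whether this ideal is the whole ring.
Run Buchberger on G together with r (pairs among the g_i already reduce to 0 since G is a Gröbner basis):
g_1 = y, LT = y.
g_2 = z + 1, LT = z.
r = x - 9/5, LT = x.

The S-polynomials (S(g_1,g_2), S(g_1,r), S(g_2,r)) all reduce to 0 modulo the current basis, so we have a Gröbner basis.
Inter-reduce: drop elements whose leading term is divisible by another's, tail-reduce, and make monic.
Reduced Gröbner basis: {x - 9/5, y, z + 1}.
The reduced Gröbner basis of I + (p) is {x - 9/5, y, z + 1} ≠ {1}, a proper ideal, so the enlarged system stays consistent: p is independent of I, with normal form x - 9/5.

Ideal membership is decidable via reduction modulo a Gröbner basis.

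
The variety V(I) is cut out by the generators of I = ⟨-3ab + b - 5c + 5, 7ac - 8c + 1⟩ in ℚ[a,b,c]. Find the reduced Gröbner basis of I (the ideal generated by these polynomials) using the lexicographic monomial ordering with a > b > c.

f_1 = -3ab + b - 5c + 5, LT = ab.
f_2 = 7ac - 8c + 1, LT = ac.

S(f_1,f_2): lcm = abc. S = 17/21bc - 1/7b + 5/3c² - 5/3c.
  reduce S modulo (f_1, f_2):
  remainder 17/21bc - 1/7b + 5/3c² - 5/3c ≠ 0; add g_3 = 17/21bc - 1/7b + 5/3c² - 5/3c to the basis.

The other S-polynomials (S(f_1,g_3), S(f_2,g_3)) all reduce to 0 modulo the current basis, so we have a Gröbner basis.

G = {ab - ⅓b + 5/3c - 5/3, ac - 8/7c + 1/7, bc - 3/17b + 35/17c² - 35/17c}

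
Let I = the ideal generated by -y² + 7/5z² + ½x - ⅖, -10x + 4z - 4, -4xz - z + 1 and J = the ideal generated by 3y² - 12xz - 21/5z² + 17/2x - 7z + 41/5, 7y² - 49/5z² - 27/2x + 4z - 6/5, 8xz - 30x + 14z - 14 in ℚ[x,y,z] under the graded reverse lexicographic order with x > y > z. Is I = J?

Since reduced Gröbner bases are canonical representatives of ideals under a given ordering, it suffices to compute and compare them.
Buchberger on the first generating set:
f_1 = -y² + 7/5z² + ½x - ⅖, LT = y².
f_2 = -10x + 4z - 4, LT = x.
f_3 = -4xz - z + 1, LT = xz.

S(f_2,f_3): lcm = xz. S = -⅖z² + 3/20z + ¼.
  reduce S modulo (f_1, f_2, f_3):
  remainder -⅖z² + 3/20z + ¼ ≠ 0; add g_4 = -⅖z² + 3/20z + ¼ to the basis.

The other S-polynomials (S(f_1,f_2), S(f_1,f_3), S(f_1,g_4), S(f_2,g_4), S(f_3,g_4)) all reduce to 0 modulo the current basis, so we have a Gröbner basis.
Inter-reduce: drop elements whose leading term is divisible by another's, tail-reduce, and make monic.
Reduced Gröbner basis: {y² - 29/40z - 11/40, z² - ⅜z - ⅝, x - ⅖z + ⅖}.

Buchberger on the second generating set:
h_1 = 3y² - 12xz - 21/5z² + 17/2x - 7z + 41/5, LT = y².
h_2 = 7y² - 49/5z² - 27/2x + 4z - 6/5, LT = y².
h_3 = 8xz - 30x + 14z - 14, LT = xz.

S(h_1,h_2): lcm = y². S = -4xz + 100/21x - 61/21z + 61/21.
  reduce S modulo (h_1, h_2, h_3):
  remainder -215/21x + 86/21z - 86/21 ≠ 0; add k_4 = -215/21x + 86/21z - 86/21 to the basis.

S(h_3,k_4): lcm = xz. S = ⅖z² - 15/4x + 27/20z - 7/4.
  reduce S modulo (h_1, h_2, h_3, k_4):
  remainder ⅖z² - 3/20z - ¼ ≠ 0; add k_5 = ⅖z² - 3/20z - ¼ to the basis.

The other S-polynomials (S(h_1,h_3), S(h_2,h_3), S(h_1,k_4), S(h_2,k_4), S(h_1,k_5), S(h_2,k_5), S(h_3,k_5), S(k_4,k_5)) all reduce to 0 modulo the current basis, so we have a Gröbner basis.
Inter-reduce: drop elements whose leading term is divisible by another's, tail-reduce, and make monic.
Reduced Gröbner basis: {y² - 29/40z - 11/40, z² - ⅜z - ⅝, x - ⅖z + ⅖}.

The two bases agree; hence the ideals are identical.
The same test decides containment: I ⊆ J iff every generator of I reduces to 0 modulo a Gröbner basis of J.

Yes, the ideals are equal.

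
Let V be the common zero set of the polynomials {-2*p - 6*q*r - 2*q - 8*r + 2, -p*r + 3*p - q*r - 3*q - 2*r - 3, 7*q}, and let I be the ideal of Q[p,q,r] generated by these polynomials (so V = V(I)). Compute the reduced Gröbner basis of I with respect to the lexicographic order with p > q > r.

G = {p + 4*r - 1, q, r**2 - 15/4*r}

This is the nonlinear analogue of row-reducing a linear system.

f_1 = -2*p - 6*q*r - 2*q - 8*r + 2, LT = p.
f_2 = -p*r + 3*p - q*r - 3*q - 2*r - 3, LT = p*r.
f_3 = 7*q, LT = q.

S(f_1,f_2): lcm = p*r. S = 3*p + 3*q*r**2 - 3*q + 4*r**2 - 3*r - 3.
  leading term p: subtract (-3/2)·f_1 from 3*p + 3*q*r**2 - 3*q + 4*r**2 - 3*r - 3 → 3*q*r**2 - 9*q*r - 6*q + 4*r**2 - 15*r
  leading term q*r**2: subtract (3/7*r**2)·f_3 from 3*q*r**2 - 9*q*r - 6*q + 4*r**2 - 15*r → -9*q*r - 6*q + 4*r**2 - 15*r
  leading term q*r: subtract (-9/7*r)·f_3 from -9*q*r - 6*q + 4*r**2 - 15*r → -6*q + 4*r**2 - 15*r
  leading term q: subtract (-6/7)·f_3 from -6*q + 4*r**2 - 15*r → 4*r**2 - 15*r
  leading term r**2: no divisor's leading term divides it; move 4*r**2 to the remainder.
  leading term r: no divisor's leading term divides it; move -15*r to the remainder.
  remainder 4*r**2 - 15*r ≠ 0; add g_4 = 4*r**2 - 15*r to the basis.

S(f_1,f_3): leading monomials are coprime, so the S-polynomial reduces to 0 (Buchberger's first criterion).
S(f_2,f_3): leading monomials are coprime, so the S-polynomial reduces to 0 (Buchberger's first criterion).
S(f_1,g_4): leading monomials are coprime, so the S-polynomial reduces to 0 (Buchberger's first criterion).
S(f_2,g_4): lcm = p*r**2. S = 3/4*p*r + q*r**2 + 3*q*r + 2*r**2 + 3*r.
  leading term p*r: subtract (-3/8*r)·f_1 from 3/4*p*r + q*r**2 + 3*q*r + 2*r**2 + 3*r → -5/4*q*r**2 + 9/4*q*r - r**2 + 15/4*r
  leading term q*r**2: subtract (-5/28*r**2)·f_3 from -5/4*q*r**2 + 9/4*q*r - r**2 + 15/4*r → 9/4*q*r - r**2 + 15/4*r
  leading term q*r: subtract (9/28*r)·f_3 from 9/4*q*r - r**2 + 15/4*r → -r**2 + 15/4*r
  leading term r**2: subtract (-1/4)·g_4 from -r**2 + 15/4*r → 0
  remainder 0.

S(f_3,g_4): leading monomials are coprime, so the S-polynomial reduces to 0 (Buchberger's first criterion).
Every S-polynomial of the final basis reduces to 0, so we have a Gröbner basis.
Inter-reduce: drop elements whose leading term is divisible by another's, tail-reduce, and make monic.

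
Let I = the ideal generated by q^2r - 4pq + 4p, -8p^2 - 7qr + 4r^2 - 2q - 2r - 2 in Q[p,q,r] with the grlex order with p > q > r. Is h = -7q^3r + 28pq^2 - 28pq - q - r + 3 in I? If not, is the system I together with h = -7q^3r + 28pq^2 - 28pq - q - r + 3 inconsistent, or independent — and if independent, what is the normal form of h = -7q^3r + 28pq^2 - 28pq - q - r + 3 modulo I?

First compute the reduced Gröbner basis of I by Buchberger's algorithm.
f_1 = q^2r - 4pq + 4p, LT = q^2r.
f_2 = -8p^2 - 7qr + 4r^2 - 2q - 2r - 2, LT = p^2.

The S-polynomials (S(f_1,f_2)) all reduce to 0 modulo the current basis, so we have a Gröbner basis.
Inter-reduce: drop elements whose leading term is divisible by another's, tail-reduce, and make monic.
Reduced Gröbner basis: {q^2r - 4pq + 4p, p^2 + 7/8qr - 1/2r^2 + 1/4q + 1/4r + 1/4}.
Label its elements g_1 = q^2r - 4pq + 4p, g_2 = p^2 + 7/8qr - 1/2r^2 + 1/4q + 1/4r + 1/4.

Reduce h = -7q^3r + 28pq^2 - 28pq - q - r + 3 modulo G:
  leading term q^3r: subtract (-7q)·g_1 from -7q^3r + 28pq^2 - 28pq - q - r + 3 → -q - r + 3
  leading term q: no divisor's leading term divides it; move -q to the remainder.
  leading term r: no divisor's leading term divides it; move -r to the remainder.
  leading term 1: no divisor's leading term divides it; move 3 to the remainder.
  normal form = -q - r + 3.
The normal form is nonzero, so h ∉ I. Since h minus its normal form lies in I, I + (h) = I + (n) where n = -q - r + 3; decide whether this ideal is the whole ring.
Run Buchberger on G together with n (pairs among the g_i already reduce to 0 since G is a Gröbner basis):
g_1 = q^2r - 4pq + 4p, LT = q^2r.
g_2 = p^2 + 7/8qr - 1/2r^2 + 1/4q + 1/4r + 1/4, LT = p^2.
n = -q - r + 3, LT = q.

S(g_1,n): lcm = q^2r. S = -qr^2 - 4pq + 3qr + 4p.
  reduce S modulo (g_1, g_2, n):
  remainder r^3 + 4pr - 6r^2 - 8p + 9r ≠ 0; add m_4 = r^3 + 4pr - 6r^2 - 8p + 9r to the basis.

The other S-polynomials (S(g_1,g_2), S(g_2,n), S(g_1,m_4), S(g_2,m_4), S(n,m_4)) all reduce to 0 modulo the current basis, so we have a Gröbner basis.
Inter-reduce: drop elements whose leading term is divisible by another's, tail-reduce, and make monic.
Reduced Gröbner basis: {r^3 + 4pr - 6r^2 - 8p + 9r, p^2 - 11/8r^2 + 21/8r + 1, q + r - 3}.
The reduced Gröbner basis of I + (h) is {r^3 + 4pr - 6r^2 - 8p + 9r, p^2 - 11/8r^2 + 21/8r + 1, q + r - 3} ≠ {1}, a proper ideal, so the enlarged system stays consistent: h is independent of I, with normal form -q - r + 3.

-7q^3r + 28pq^2 - 28pq - q - r + 3 is independent of I; its normal form modulo I is -q - r + 3.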